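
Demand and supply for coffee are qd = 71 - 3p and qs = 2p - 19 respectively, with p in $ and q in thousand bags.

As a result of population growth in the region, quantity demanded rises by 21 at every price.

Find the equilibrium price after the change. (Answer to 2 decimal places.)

22.20

Original equilibrium: 71 - 3p = 2p - 19 gives 90 = 5p, so p = 18 and q = 17.
With the change applied: demand qd = 92 - 3p, supply qs = 2p - 19.
Clearing the new market: 92 - 3p = 2p - 19, so p = 22.2 and q = 25.4.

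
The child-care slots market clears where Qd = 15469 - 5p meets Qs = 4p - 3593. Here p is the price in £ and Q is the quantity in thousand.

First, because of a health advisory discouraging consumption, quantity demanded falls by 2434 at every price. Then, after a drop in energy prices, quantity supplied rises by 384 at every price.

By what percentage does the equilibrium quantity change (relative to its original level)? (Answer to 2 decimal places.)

-17.80

Before the shock: 15469 - 5p = 4p - 3593 ⇒ 19062 = 9p ⇒ p = 2118, Q = 4879.
The new curves are Qd = 13035 - 5p (demand) and Qs = 4p - 3209 (supply).
Clearing the new market: 13035 - 5p = 4p - 3209, so p = 16244/9 ≈ 1804.8889 and Q = 36095/9 ≈ 4010.5556.
%ΔQ = (4010.5556 − 4879) / 4879 × 100 = -17.80%.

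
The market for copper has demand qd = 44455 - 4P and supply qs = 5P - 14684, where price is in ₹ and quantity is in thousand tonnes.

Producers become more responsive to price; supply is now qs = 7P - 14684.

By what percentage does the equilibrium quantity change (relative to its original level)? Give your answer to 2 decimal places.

+26.30

Original equilibrium: 44455 - 4P = 5P - 14684 gives 59139 = 9P, so P = 6571 and q = 18171.
The new curves are qd = 44455 - 4P (demand) and qs = 7P - 14684 (supply).
Equate the new curves: 44455 - 4P = 7P - 14684, giving 59139 = 11P, P = 59139/11 ≈ 5376.2727, q = 252449/11 ≈ 22949.9091.
%Δq = (22949.9091 − 18171) / 18171 × 100 = +26.30%.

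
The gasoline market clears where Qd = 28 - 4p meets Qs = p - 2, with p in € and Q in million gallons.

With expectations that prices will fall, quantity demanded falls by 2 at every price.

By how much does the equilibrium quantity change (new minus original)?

-0.4

Initially, 28 - 4p = p - 2, so 30 = 5p and p = 6, Q = 4.
The new curves are Qd = 26 - 4p (demand) and Qs = p - 2 (supply).
Setting them equal: 26 - 4p = p - 2 → 28 = 5p, so p = 5.6 and Q = 3.6.
ΔQ = 3.6 − 4 = -0.4.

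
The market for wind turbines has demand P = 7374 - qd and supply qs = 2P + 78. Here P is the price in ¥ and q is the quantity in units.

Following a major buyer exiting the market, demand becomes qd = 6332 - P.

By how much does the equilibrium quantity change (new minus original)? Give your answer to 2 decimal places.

-694.67

Original equilibrium: 7374 - P = 2P + 78 gives 7296 = 3P, so P = 2432 and q = 4942.
The new curves are qd = 6332 - P (demand) and qs = 2P + 78 (supply).
Equate the new curves: 6332 - P = 2P + 78, giving 6254 = 3P, P = 6254/3 ≈ 2084.6667, q = 12742/3 ≈ 4247.3333.
Δq = 4247.3333 − 4942 = -694.67.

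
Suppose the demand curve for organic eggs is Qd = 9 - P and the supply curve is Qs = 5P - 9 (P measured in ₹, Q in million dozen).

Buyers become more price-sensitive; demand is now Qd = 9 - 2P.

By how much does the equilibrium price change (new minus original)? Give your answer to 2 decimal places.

-0.43

Before the shock: 9 - P = 5P - 9 ⇒ 18 = 6P ⇒ P = 3, Q = 6.
After the shift, demand is Qd = 9 - 2P and supply is Qs = 5P - 9.
New equilibrium: 9 - 2P = 5P - 9 ⇒ 18 = 7P ⇒ P = 18/7 ≈ 2.5714, Q = 27/7 ≈ 3.8571.
ΔP = 2.5714 − 3 = -0.43.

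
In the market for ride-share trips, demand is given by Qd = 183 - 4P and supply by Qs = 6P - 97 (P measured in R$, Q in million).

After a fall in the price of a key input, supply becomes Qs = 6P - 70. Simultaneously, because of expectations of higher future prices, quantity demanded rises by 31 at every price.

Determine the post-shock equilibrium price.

Initially, 183 - 4P = 6P - 97, so 280 = 10P and P = 28, Q = 71.
The shock moves the curves to Qd = 214 - 4P and Qs = 6P - 70.
New equilibrium: 214 - 4P = 6P - 70 ⇒ 284 = 10P ⇒ P = 28.4, Q = 100.4.

28.4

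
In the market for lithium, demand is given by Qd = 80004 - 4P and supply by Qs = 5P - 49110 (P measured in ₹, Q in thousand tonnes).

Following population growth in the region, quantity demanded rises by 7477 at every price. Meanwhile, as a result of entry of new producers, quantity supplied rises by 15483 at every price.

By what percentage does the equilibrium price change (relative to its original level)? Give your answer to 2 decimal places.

Solve the original market: 80004 - 4P = 5P - 49110, hence P = 14346 and Q = 22620.
With the change applied: demand Qd = 87481 - 4P, supply Qs = 5P - 33627.
Setting them equal: 87481 - 4P = 5P - 33627 → 121108 = 9P, so P = 121108/9 ≈ 13456.4444 and Q = 302897/9 ≈ 33655.2222.
%ΔP = (13456.4444 − 14346) / 14346 × 100 = -6.20%.

-6.20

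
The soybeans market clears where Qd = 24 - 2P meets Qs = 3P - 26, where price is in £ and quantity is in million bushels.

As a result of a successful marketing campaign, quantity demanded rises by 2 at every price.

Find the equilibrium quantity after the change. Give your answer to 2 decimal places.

Original equilibrium: 24 - 2P = 3P - 26 gives 50 = 5P, so P = 10 and Q = 4.
With the change applied: demand Qd = 26 - 2P, supply Qs = 3P - 26.
Setting them equal: 26 - 2P = 3P - 26 → 52 = 5P, so P = 10.4 and Q = 5.2.

5.20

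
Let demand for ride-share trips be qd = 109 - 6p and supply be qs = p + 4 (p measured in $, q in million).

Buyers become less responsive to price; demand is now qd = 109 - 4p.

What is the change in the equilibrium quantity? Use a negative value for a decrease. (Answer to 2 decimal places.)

+6.00

Solve the original market: 109 - 6p = p + 4, hence p = 15 and q = 19.
With the change applied: demand qd = 109 - 4p, supply qs = p + 4.
Equate the new curves: 109 - 4p = p + 4, giving 105 = 5p, p = 21, q = 25.
Δq = 25 − 19 = +6.00.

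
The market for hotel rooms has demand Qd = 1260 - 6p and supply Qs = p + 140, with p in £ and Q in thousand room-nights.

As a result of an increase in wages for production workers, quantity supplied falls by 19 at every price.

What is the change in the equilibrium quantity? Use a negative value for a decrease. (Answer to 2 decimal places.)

-16.29

Initially, 1260 - 6p = p + 140, so 1120 = 7p and p = 160, Q = 300.
The shock moves the curves to Qd = 1260 - 6p and Qs = p + 121.
Clearing the new market: 1260 - 6p = p + 121, so p = 1139/7 ≈ 162.7143 and Q = 1986/7 ≈ 283.7143.
ΔQ = 283.7143 − 300 = -16.29.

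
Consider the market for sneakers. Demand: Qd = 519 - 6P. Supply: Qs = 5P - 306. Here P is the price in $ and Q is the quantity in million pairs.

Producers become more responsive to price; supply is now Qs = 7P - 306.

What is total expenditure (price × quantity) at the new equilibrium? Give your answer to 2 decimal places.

8772.34

Original equilibrium: 519 - 6P = 5P - 306 gives 825 = 11P, so P = 75 and Q = 69.
The new curves are Qd = 519 - 6P (demand) and Qs = 7P - 306 (supply).
Equate the new curves: 519 - 6P = 7P - 306, giving 825 = 13P, P = 825/13 ≈ 63.4615, Q = 1797/13 ≈ 138.2308.
New expenditure = 63.4615 × 138.2308 = 8772.34.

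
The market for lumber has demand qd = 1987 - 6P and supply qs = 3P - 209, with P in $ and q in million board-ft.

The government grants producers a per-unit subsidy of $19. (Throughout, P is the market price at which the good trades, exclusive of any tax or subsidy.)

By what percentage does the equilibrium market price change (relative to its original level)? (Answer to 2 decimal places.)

Original equilibrium: 1987 - 6P = 3P - 209 gives 2196 = 9P, so P = 244 and q = 523.
Since sellers receive the price plus the subsidy, the effective supply curve becomes qs = 3P - 152.
Setting them equal: 1987 - 6P = 3P - 152 → 2139 = 9P, so P = 713/3 ≈ 237.6667 and q = 561.
%ΔP = (237.6667 − 244) / 244 × 100 = -2.60%.

-2.60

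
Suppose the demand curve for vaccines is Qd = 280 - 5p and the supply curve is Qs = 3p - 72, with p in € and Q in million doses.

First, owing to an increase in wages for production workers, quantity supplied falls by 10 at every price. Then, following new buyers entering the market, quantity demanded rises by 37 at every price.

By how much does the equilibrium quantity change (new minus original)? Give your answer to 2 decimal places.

Before the shock: 280 - 5p = 3p - 72 ⇒ 352 = 8p ⇒ p = 44, Q = 60.
The shock moves the curves to Qd = 317 - 5p and Qs = 3p - 82.
Equate the new curves: 317 - 5p = 3p - 82, giving 399 = 8p, p = 49.875, Q = 67.625.
ΔQ = 67.625 − 60 = +7.63.

+7.63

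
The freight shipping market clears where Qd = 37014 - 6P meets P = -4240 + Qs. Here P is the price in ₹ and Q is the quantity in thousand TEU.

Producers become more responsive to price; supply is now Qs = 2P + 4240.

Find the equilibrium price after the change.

Original equilibrium: 37014 - 6P = P + 4240 gives 32774 = 7P, so P = 4682 and Q = 8922.
After the shift, demand is Qd = 37014 - 6P and supply is Qs = 2P + 4240.
Clearing the new market: 37014 - 6P = 2P + 4240, so P = 4096.75 and Q = 12433.5.

4096.75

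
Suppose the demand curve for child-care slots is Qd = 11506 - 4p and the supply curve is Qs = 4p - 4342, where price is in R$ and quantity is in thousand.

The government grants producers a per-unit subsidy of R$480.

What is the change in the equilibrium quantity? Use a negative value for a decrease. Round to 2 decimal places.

Original equilibrium: 11506 - 4p = 4p - 4342 gives 15848 = 8p, so p = 1981 and Q = 3582.
Since sellers receive the price plus the subsidy, the effective supply curve becomes Qs = 4p - 2422.
Setting them equal: 11506 - 4p = 4p - 2422 → 13928 = 8p, so p = 1741 and Q = 4542.
ΔQ = 4542 − 3582 = +960.00.

+960.00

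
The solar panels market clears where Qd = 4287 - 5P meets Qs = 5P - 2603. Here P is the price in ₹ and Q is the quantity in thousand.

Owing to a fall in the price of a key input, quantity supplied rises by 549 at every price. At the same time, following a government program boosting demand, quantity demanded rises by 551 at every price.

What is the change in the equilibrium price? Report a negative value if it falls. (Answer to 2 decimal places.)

+0.20

Solve the original market: 4287 - 5P = 5P - 2603, hence P = 689 and Q = 842.
After the shift, demand is Qd = 4838 - 5P and supply is Qs = 5P - 2054.
Clearing the new market: 4838 - 5P = 5P - 2054, so P = 689.2 and Q = 1392.
ΔP = 689.2 − 689 = +0.20.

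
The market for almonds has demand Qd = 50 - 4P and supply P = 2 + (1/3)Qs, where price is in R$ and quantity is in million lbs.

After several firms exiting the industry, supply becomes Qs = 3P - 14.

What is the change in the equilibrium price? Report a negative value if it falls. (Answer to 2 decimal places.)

Before the shock: 50 - 4P = 3P - 6 ⇒ 56 = 7P ⇒ P = 8, Q = 18.
With the change applied: demand Qd = 50 - 4P, supply Qs = 3P - 14.
Setting them equal: 50 - 4P = 3P - 14 → 64 = 7P, so P = 64/7 ≈ 9.1429 and Q = 94/7 ≈ 13.4286.
ΔP = 9.1429 − 8 = +1.14.

+1.14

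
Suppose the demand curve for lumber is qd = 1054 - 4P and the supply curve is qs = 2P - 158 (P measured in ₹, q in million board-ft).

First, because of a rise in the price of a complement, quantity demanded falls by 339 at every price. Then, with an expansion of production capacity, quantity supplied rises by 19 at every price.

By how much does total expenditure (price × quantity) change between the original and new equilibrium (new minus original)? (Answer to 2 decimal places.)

Original equilibrium: 1054 - 4P = 2P - 158 gives 1212 = 6P, so P = 202 and q = 246.
With the change applied: demand qd = 715 - 4P, supply qs = 2P - 139.
Setting them equal: 715 - 4P = 2P - 139 → 854 = 6P, so P = 427/3 ≈ 142.3333 and q = 437/3 ≈ 145.6667.
Expenditure moves from 202×246 = 49692 to 142.3333×145.6667 = 20733.2222; change = -28958.78.

-28958.78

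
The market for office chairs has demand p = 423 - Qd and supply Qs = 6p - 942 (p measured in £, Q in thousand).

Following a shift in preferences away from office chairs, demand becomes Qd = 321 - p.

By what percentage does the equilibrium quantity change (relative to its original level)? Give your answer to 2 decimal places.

-38.35

Original equilibrium: 423 - p = 6p - 942 gives 1365 = 7p, so p = 195 and Q = 228.
With the change applied: demand Qd = 321 - p, supply Qs = 6p - 942.
New equilibrium: 321 - p = 6p - 942 ⇒ 1263 = 7p ⇒ p = 1263/7 ≈ 180.4286, Q = 984/7 ≈ 140.5714.
%ΔQ = (140.5714 − 228) / 228 × 100 = -38.35%.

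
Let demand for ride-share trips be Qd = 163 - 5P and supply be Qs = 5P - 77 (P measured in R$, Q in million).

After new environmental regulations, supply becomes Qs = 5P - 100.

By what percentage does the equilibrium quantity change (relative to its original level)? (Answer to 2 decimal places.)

Before the shock: 163 - 5P = 5P - 77 ⇒ 240 = 10P ⇒ P = 24, Q = 43.
With the change applied: demand Qd = 163 - 5P, supply Qs = 5P - 100.
Equate the new curves: 163 - 5P = 5P - 100, giving 263 = 10P, P = 26.3, Q = 31.5.
%ΔQ = (31.5 − 43) / 43 × 100 = -26.74%.

-26.74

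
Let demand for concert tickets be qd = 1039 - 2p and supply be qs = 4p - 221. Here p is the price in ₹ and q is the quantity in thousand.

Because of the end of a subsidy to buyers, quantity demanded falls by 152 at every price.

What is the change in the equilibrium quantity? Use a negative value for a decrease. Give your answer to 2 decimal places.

-101.33

Solve the original market: 1039 - 2p = 4p - 221, hence p = 210 and q = 619.
With the change applied: demand qd = 887 - 2p, supply qs = 4p - 221.
Clearing the new market: 887 - 2p = 4p - 221, so p = 554/3 ≈ 184.6667 and q = 1553/3 ≈ 517.6667.
Δq = 517.6667 − 619 = -101.33.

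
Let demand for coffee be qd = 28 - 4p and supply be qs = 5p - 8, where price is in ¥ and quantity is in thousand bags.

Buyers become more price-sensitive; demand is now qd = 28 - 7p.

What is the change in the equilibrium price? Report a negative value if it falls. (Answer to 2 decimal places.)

-1.00

Solve the original market: 28 - 4p = 5p - 8, hence p = 4 and q = 12.
The shock moves the curves to qd = 28 - 7p and qs = 5p - 8.
Equate the new curves: 28 - 7p = 5p - 8, giving 36 = 12p, p = 3, q = 7.
Δp = 3 − 4 = -1.00.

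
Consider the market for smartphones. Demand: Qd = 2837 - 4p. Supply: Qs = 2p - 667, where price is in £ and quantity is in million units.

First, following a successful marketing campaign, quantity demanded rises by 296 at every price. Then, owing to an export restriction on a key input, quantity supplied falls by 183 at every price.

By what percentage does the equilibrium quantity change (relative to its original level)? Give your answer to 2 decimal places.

Before the shock: 2837 - 4p = 2p - 667 ⇒ 3504 = 6p ⇒ p = 584, Q = 501.
The new curves are Qd = 3133 - 4p (demand) and Qs = 2p - 850 (supply).
Equate the new curves: 3133 - 4p = 2p - 850, giving 3983 = 6p, p = 3983/6 ≈ 663.8333, Q = 1433/3 ≈ 477.6667.
%ΔQ = (477.6667 − 501) / 501 × 100 = -4.66%.

-4.66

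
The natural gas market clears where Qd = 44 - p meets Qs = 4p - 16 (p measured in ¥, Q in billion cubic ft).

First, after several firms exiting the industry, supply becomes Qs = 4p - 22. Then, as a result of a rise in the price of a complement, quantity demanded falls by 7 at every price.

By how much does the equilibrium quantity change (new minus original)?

-6.8

Before the shock: 44 - p = 4p - 16 ⇒ 60 = 5p ⇒ p = 12, Q = 32.
With the change applied: demand Qd = 37 - p, supply Qs = 4p - 22.
Setting them equal: 37 - p = 4p - 22 → 59 = 5p, so p = 11.8 and Q = 25.2.
ΔQ = 25.2 − 32 = -6.8.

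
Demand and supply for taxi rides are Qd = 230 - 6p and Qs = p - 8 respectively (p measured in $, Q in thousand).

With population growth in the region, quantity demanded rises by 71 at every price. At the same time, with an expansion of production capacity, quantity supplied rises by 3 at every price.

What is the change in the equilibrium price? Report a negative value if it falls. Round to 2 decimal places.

+9.71

Before the shock: 230 - 6p = p - 8 ⇒ 238 = 7p ⇒ p = 34, Q = 26.
With the change applied: demand Qd = 301 - 6p, supply Qs = p - 5.
New equilibrium: 301 - 6p = p - 5 ⇒ 306 = 7p ⇒ p = 306/7 ≈ 43.7143, Q = 271/7 ≈ 38.7143.
Δp = 43.7143 − 34 = +9.71.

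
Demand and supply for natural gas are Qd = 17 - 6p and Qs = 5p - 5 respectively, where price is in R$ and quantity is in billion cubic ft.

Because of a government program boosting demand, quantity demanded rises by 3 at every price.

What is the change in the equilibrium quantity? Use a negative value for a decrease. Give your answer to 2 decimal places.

+1.36

Solve the original market: 17 - 6p = 5p - 5, hence p = 2 and Q = 5.
After the shift, demand is Qd = 20 - 6p and supply is Qs = 5p - 5.
New equilibrium: 20 - 6p = 5p - 5 ⇒ 25 = 11p ⇒ p = 25/11 ≈ 2.2727, Q = 70/11 ≈ 6.3636.
ΔQ = 6.3636 − 5 = +1.36.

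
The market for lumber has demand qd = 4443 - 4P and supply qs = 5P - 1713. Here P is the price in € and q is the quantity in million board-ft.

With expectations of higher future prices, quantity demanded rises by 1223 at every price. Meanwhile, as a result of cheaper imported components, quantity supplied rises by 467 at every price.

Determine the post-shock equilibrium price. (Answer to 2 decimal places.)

Initially, 4443 - 4P = 5P - 1713, so 6156 = 9P and P = 684, q = 1707.
The new curves are qd = 5666 - 4P (demand) and qs = 5P - 1246 (supply).
Clearing the new market: 5666 - 4P = 5P - 1246, so P = 768 and q = 2594.

768.00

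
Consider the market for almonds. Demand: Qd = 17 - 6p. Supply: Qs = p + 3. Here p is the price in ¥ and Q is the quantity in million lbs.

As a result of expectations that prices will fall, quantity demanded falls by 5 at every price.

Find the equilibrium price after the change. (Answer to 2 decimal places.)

1.29

Before the shock: 17 - 6p = p + 3 ⇒ 14 = 7p ⇒ p = 2, Q = 5.
The new curves are Qd = 12 - 6p (demand) and Qs = p + 3 (supply).
New equilibrium: 12 - 6p = p + 3 ⇒ 9 = 7p ⇒ p = 9/7 ≈ 1.2857, Q = 30/7 ≈ 4.2857.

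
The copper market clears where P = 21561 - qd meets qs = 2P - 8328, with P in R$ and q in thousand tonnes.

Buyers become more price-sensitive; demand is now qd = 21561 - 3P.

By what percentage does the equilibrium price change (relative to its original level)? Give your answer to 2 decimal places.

Initially, 21561 - P = 2P - 8328, so 29889 = 3P and P = 9963, q = 11598.
The new curves are qd = 21561 - 3P (demand) and qs = 2P - 8328 (supply).
Setting them equal: 21561 - 3P = 2P - 8328 → 29889 = 5P, so P = 5977.8 and q = 3627.6.
%ΔP = (5977.8 − 9963) / 9963 × 100 = -40.00%.

-40.00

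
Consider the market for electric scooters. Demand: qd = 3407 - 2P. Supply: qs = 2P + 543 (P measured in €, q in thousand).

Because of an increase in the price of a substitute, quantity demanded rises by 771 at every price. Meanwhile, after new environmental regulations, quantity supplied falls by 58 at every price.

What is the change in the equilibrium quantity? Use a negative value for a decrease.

Solve the original market: 3407 - 2P = 2P + 543, hence P = 716 and q = 1975.
After the shift, demand is qd = 4178 - 2P and supply is qs = 2P + 485.
Clearing the new market: 4178 - 2P = 2P + 485, so P = 923.25 and q = 2331.5.
Δq = 2331.5 − 1975 = +356.5.

+356.5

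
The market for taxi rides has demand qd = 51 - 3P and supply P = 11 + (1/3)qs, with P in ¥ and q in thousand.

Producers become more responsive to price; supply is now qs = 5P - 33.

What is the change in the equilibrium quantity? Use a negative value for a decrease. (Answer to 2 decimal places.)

Solve the original market: 51 - 3P = 3P - 33, hence P = 14 and q = 9.
The shock moves the curves to qd = 51 - 3P and qs = 5P - 33.
New equilibrium: 51 - 3P = 5P - 33 ⇒ 84 = 8P ⇒ P = 10.5, q = 19.5.
Δq = 19.5 − 9 = +10.50.

+10.50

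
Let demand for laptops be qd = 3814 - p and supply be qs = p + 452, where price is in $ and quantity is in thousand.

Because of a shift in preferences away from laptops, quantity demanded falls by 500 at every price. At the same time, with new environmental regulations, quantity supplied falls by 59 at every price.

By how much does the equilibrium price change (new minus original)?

-220.5

Original equilibrium: 3814 - p = p + 452 gives 3362 = 2p, so p = 1681 and q = 2133.
After the shift, demand is qd = 3314 - p and supply is qs = p + 393.
Clearing the new market: 3314 - p = p + 393, so p = 1460.5 and q = 1853.5.
Δp = 1460.5 − 1681 = -220.5.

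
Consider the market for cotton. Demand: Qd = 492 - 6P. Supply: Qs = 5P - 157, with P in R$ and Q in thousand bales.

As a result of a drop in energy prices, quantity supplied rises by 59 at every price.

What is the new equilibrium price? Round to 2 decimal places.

53.64

Before the shock: 492 - 6P = 5P - 157 ⇒ 649 = 11P ⇒ P = 59, Q = 138.
After the shift, demand is Qd = 492 - 6P and supply is Qs = 5P - 98.
New equilibrium: 492 - 6P = 5P - 98 ⇒ 590 = 11P ⇒ P = 590/11 ≈ 53.6364, Q = 1872/11 ≈ 170.1818.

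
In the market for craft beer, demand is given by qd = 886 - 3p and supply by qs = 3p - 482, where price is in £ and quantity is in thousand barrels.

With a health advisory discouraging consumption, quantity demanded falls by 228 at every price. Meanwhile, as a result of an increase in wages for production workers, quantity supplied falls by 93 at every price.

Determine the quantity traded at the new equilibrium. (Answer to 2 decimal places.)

41.50

Solve the original market: 886 - 3p = 3p - 482, hence p = 228 and q = 202.
The shock moves the curves to qd = 658 - 3p and qs = 3p - 575.
New equilibrium: 658 - 3p = 3p - 575 ⇒ 1233 = 6p ⇒ p = 205.5, q = 41.5.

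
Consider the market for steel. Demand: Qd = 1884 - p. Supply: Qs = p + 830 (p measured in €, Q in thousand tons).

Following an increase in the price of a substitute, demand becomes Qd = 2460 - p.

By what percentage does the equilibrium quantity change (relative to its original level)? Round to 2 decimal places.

+21.22

Original equilibrium: 1884 - p = p + 830 gives 1054 = 2p, so p = 527 and Q = 1357.
With the change applied: demand Qd = 2460 - p, supply Qs = p + 830.
Setting them equal: 2460 - p = p + 830 → 1630 = 2p, so p = 815 and Q = 1645.
%ΔQ = (1645 − 1357) / 1357 × 100 = +21.22%.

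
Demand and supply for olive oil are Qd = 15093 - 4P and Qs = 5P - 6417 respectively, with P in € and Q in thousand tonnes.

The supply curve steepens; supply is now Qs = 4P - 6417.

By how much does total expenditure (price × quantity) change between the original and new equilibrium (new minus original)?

-1560072.5

Original equilibrium: 15093 - 4P = 5P - 6417 gives 21510 = 9P, so P = 2390 and Q = 5533.
With the change applied: demand Qd = 15093 - 4P, supply Qs = 4P - 6417.
New equilibrium: 15093 - 4P = 4P - 6417 ⇒ 21510 = 8P ⇒ P = 2688.75, Q = 4338.
Expenditure moves from 2390×5533 = 13223870 to 2688.75×4338 = 11663797.5; change = -1560072.5.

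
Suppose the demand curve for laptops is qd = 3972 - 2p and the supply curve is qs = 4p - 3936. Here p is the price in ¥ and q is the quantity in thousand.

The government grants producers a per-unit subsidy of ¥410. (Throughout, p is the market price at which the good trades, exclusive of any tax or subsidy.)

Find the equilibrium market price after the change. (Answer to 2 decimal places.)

1044.67

Solve the original market: 3972 - 2p = 4p - 3936, hence p = 1318 and q = 1336.
Since sellers receive the price plus the subsidy, the effective supply curve becomes qs = 4p - 2296.
New equilibrium: 3972 - 2p = 4p - 2296 ⇒ 6268 = 6p ⇒ p = 3134/3 ≈ 1044.6667, q = 5648/3 ≈ 1882.6667.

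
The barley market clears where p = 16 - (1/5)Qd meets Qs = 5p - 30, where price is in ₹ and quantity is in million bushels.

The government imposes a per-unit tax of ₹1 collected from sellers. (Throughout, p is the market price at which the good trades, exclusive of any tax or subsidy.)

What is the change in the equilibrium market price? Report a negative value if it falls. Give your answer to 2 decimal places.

+0.50

Initially, 80 - 5p = 5p - 30, so 110 = 10p and p = 11, Q = 25.
Since sellers keep the price net of the tax, the effective supply curve becomes Qs = 5p - 35.
Equate the new curves: 80 - 5p = 5p - 35, giving 115 = 10p, p = 11.5, Q = 22.5.
Δp = 11.5 − 11 = +0.50.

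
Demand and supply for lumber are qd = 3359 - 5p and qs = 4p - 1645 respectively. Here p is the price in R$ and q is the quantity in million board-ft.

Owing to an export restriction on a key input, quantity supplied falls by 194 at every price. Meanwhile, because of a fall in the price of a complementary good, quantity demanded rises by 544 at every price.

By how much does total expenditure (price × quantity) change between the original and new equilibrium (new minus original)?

Initially, 3359 - 5p = 4p - 1645, so 5004 = 9p and p = 556, q = 579.
The shock moves the curves to qd = 3903 - 5p and qs = 4p - 1839.
New equilibrium: 3903 - 5p = 4p - 1839 ⇒ 5742 = 9p ⇒ p = 638, q = 713.
Expenditure moves from 556×579 = 321924 to 638×713 = 454894; change = +132970.

+132970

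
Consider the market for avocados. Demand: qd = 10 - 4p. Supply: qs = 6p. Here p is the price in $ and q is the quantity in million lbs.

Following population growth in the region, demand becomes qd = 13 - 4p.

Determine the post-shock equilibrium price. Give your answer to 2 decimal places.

1.30

Solve the original market: 10 - 4p = 6p, hence p = 1 and q = 6.
After the shift, demand is qd = 13 - 4p and supply is qs = 6p.
Equate the new curves: 13 - 4p = 6p, giving 13 = 10p, p = 1.3, q = 7.8.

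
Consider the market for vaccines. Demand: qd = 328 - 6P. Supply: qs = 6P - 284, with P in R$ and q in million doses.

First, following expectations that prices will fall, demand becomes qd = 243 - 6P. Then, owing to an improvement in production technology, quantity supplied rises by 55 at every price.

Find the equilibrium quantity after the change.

Solve the original market: 328 - 6P = 6P - 284, hence P = 51 and q = 22.
With the change applied: demand qd = 243 - 6P, supply qs = 6P - 229.
Setting them equal: 243 - 6P = 6P - 229 → 472 = 12P, so P = 118/3 ≈ 39.3333 and q = 7.

7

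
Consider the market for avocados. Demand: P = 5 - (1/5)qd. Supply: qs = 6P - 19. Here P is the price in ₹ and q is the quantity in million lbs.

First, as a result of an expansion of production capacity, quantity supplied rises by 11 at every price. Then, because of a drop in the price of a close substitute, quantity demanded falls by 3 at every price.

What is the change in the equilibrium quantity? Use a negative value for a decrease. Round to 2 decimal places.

Initially, 25 - 5P = 6P - 19, so 44 = 11P and P = 4, q = 5.
The shock moves the curves to qd = 22 - 5P and qs = 6P - 8.
Clearing the new market: 22 - 5P = 6P - 8, so P = 30/11 ≈ 2.7273 and q = 92/11 ≈ 8.3636.
Δq = 8.3636 − 5 = +3.36.

+3.36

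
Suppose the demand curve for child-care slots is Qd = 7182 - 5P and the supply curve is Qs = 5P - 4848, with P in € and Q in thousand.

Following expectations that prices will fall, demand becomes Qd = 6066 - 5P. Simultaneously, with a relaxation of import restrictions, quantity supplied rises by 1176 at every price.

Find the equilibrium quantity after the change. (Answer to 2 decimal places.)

Solve the original market: 7182 - 5P = 5P - 4848, hence P = 1203 and Q = 1167.
The new curves are Qd = 6066 - 5P (demand) and Qs = 5P - 3672 (supply).
Equate the new curves: 6066 - 5P = 5P - 3672, giving 9738 = 10P, P = 973.8, Q = 1197.

1197.00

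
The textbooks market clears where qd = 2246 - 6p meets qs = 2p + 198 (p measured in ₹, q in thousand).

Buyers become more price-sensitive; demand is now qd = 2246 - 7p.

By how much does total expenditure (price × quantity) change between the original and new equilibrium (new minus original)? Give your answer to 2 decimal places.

-33140.94

Initially, 2246 - 6p = 2p + 198, so 2048 = 8p and p = 256, q = 710.
With the change applied: demand qd = 2246 - 7p, supply qs = 2p + 198.
Setting them equal: 2246 - 7p = 2p + 198 → 2048 = 9p, so p = 2048/9 ≈ 227.5556 and q = 5878/9 ≈ 653.1111.
Expenditure moves from 256×710 = 181760 to 227.5556×653.1111 = 148619.0617; change = -33140.94.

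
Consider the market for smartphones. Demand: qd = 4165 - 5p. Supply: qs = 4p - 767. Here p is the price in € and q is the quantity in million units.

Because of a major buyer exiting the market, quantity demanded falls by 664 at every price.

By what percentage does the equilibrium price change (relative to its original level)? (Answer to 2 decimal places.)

Solve the original market: 4165 - 5p = 4p - 767, hence p = 548 and q = 1425.
The shock moves the curves to qd = 3501 - 5p and qs = 4p - 767.
Setting them equal: 3501 - 5p = 4p - 767 → 4268 = 9p, so p = 4268/9 ≈ 474.2222 and q = 10169/9 ≈ 1129.8889.
%Δp = (474.2222 − 548) / 548 × 100 = -13.46%.

-13.46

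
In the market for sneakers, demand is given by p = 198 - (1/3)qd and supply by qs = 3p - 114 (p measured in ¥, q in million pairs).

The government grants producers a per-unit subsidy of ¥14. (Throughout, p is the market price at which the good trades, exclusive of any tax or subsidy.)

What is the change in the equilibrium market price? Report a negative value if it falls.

Original equilibrium: 594 - 3p = 3p - 114 gives 708 = 6p, so p = 118 and q = 240.
Since sellers receive the price plus the subsidy, the effective supply curve becomes qs = 3p - 72.
Setting them equal: 594 - 3p = 3p - 72 → 666 = 6p, so p = 111 and q = 261.
Δp = 111 − 118 = -7.

-7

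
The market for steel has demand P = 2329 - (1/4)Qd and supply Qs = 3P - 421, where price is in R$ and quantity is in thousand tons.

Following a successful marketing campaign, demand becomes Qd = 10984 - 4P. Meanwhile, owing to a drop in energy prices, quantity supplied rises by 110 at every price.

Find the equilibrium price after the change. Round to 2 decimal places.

Original equilibrium: 9316 - 4P = 3P - 421 gives 9737 = 7P, so P = 1391 and Q = 3752.
After the shift, demand is Qd = 10984 - 4P and supply is Qs = 3P - 311.
Clearing the new market: 10984 - 4P = 3P - 311, so P = 11295/7 ≈ 1613.5714 and Q = 31708/7 ≈ 4529.7143.

1613.57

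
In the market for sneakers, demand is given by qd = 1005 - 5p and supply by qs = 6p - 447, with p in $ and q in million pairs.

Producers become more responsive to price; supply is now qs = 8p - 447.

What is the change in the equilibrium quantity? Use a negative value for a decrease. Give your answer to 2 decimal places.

+101.54

Initially, 1005 - 5p = 6p - 447, so 1452 = 11p and p = 132, q = 345.
The shock moves the curves to qd = 1005 - 5p and qs = 8p - 447.
Setting them equal: 1005 - 5p = 8p - 447 → 1452 = 13p, so p = 1452/13 ≈ 111.6923 and q = 5805/13 ≈ 446.5385.
Δq = 446.5385 − 345 = +101.54.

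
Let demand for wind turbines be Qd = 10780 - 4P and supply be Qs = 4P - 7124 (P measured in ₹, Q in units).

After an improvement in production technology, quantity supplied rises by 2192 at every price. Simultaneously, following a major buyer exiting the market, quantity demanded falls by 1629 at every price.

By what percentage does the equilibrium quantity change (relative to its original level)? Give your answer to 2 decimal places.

Before the shock: 10780 - 4P = 4P - 7124 ⇒ 17904 = 8P ⇒ P = 2238, Q = 1828.
After the shift, demand is Qd = 9151 - 4P and supply is Qs = 4P - 4932.
Clearing the new market: 9151 - 4P = 4P - 4932, so P = 1760.375 and Q = 2109.5.
%ΔQ = (2109.5 − 1828) / 1828 × 100 = +15.40%.

+15.40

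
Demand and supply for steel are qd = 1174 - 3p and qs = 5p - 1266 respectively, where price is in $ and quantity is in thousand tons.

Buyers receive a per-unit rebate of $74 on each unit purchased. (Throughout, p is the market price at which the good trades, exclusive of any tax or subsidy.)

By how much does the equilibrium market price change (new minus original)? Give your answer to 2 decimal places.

Solve the original market: 1174 - 3p = 5p - 1266, hence p = 305 and q = 259.
Since buyers' out-of-pocket price is the market price minus the rebate, the effective demand curve becomes qd = 1396 - 3p.
Clearing the new market: 1396 - 3p = 5p - 1266, so p = 332.75 and q = 397.75.
Δp = 332.75 − 305 = +27.75.

+27.75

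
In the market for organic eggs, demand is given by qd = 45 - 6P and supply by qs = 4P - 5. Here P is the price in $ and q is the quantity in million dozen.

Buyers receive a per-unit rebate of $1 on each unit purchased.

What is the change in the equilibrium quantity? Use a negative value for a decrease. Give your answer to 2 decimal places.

Initially, 45 - 6P = 4P - 5, so 50 = 10P and P = 5, q = 15.
Since buyers' out-of-pocket price is the market price minus the rebate, the effective demand curve becomes qd = 51 - 6P.
Setting them equal: 51 - 6P = 4P - 5 → 56 = 10P, so P = 5.6 and q = 17.4.
Δq = 17.4 − 15 = +2.40.

+2.40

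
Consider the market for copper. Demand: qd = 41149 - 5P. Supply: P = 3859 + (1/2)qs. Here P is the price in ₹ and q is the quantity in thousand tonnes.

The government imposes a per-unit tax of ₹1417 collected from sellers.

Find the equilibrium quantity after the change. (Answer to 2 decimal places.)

Solve the original market: 41149 - 5P = 2P - 7718, hence P = 6981 and q = 6244.
Since sellers keep the price net of the tax, the effective supply curve becomes qs = 2P - 10552.
New equilibrium: 41149 - 5P = 2P - 10552 ⇒ 51701 = 7P ⇒ P = 51701/7 ≈ 7385.8571, q = 29538/7 ≈ 4219.7143.

4219.71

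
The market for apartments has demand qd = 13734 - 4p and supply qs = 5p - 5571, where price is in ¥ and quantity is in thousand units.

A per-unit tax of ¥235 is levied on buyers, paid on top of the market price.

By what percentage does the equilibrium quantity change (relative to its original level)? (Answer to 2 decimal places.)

Original equilibrium: 13734 - 4p = 5p - 5571 gives 19305 = 9p, so p = 2145 and q = 5154.
Since buyers pay the price plus the tax, the effective demand curve becomes qd = 12794 - 4p.
Setting them equal: 12794 - 4p = 5p - 5571 → 18365 = 9p, so p = 18365/9 ≈ 2040.5556 and q = 41686/9 ≈ 4631.7778.
%Δq = (4631.7778 − 5154) / 5154 × 100 = -10.13%.

-10.13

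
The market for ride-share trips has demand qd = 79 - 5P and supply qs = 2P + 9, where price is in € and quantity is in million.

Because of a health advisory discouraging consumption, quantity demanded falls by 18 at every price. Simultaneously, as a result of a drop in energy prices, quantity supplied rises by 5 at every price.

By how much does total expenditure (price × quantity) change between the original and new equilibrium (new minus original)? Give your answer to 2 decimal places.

-105.84

Original equilibrium: 79 - 5P = 2P + 9 gives 70 = 7P, so P = 10 and q = 29.
With the change applied: demand qd = 61 - 5P, supply qs = 2P + 14.
Equate the new curves: 61 - 5P = 2P + 14, giving 47 = 7P, P = 47/7 ≈ 6.7143, q = 192/7 ≈ 27.4286.
Expenditure moves from 10×29 = 290 to 6.7143×27.4286 = 184.1633; change = -105.84.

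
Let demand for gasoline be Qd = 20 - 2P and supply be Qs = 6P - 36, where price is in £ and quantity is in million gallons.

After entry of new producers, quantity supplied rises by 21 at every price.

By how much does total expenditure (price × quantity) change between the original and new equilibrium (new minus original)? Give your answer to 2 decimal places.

Initially, 20 - 2P = 6P - 36, so 56 = 8P and P = 7, Q = 6.
The new curves are Qd = 20 - 2P (demand) and Qs = 6P - 15 (supply).
New equilibrium: 20 - 2P = 6P - 15 ⇒ 35 = 8P ⇒ P = 4.375, Q = 11.25.
Expenditure moves from 7×6 = 42 to 4.375×11.25 = 49.21875; change = +7.22.

+7.22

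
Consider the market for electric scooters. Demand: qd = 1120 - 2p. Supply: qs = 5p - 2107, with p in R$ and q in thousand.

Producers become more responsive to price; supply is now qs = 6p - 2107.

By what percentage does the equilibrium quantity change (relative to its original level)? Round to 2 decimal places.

+58.21

Original equilibrium: 1120 - 2p = 5p - 2107 gives 3227 = 7p, so p = 461 and q = 198.
With the change applied: demand qd = 1120 - 2p, supply qs = 6p - 2107.
Setting them equal: 1120 - 2p = 6p - 2107 → 3227 = 8p, so p = 403.375 and q = 313.25.
%Δq = (313.25 − 198) / 198 × 100 = +58.21%.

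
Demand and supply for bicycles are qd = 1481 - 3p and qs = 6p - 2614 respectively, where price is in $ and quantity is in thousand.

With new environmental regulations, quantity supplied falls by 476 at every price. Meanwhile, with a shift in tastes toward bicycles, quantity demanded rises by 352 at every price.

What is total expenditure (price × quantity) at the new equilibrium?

Original equilibrium: 1481 - 3p = 6p - 2614 gives 4095 = 9p, so p = 455 and q = 116.
After the shift, demand is qd = 1833 - 3p and supply is qs = 6p - 3090.
Clearing the new market: 1833 - 3p = 6p - 3090, so p = 547 and q = 192.
New expenditure = 547 × 192 = 105024.

105024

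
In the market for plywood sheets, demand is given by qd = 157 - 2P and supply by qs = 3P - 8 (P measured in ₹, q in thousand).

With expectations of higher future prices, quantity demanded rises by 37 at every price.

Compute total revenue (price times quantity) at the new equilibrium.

Solve the original market: 157 - 2P = 3P - 8, hence P = 33 and q = 91.
After the shift, demand is qd = 194 - 2P and supply is qs = 3P - 8.
New equilibrium: 194 - 2P = 3P - 8 ⇒ 202 = 5P ⇒ P = 40.4, q = 113.2.
New expenditure = 40.4 × 113.2 = 4573.28.

4573.28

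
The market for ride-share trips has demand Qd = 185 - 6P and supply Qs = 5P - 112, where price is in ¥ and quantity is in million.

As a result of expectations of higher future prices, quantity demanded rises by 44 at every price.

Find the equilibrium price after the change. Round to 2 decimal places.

Solve the original market: 185 - 6P = 5P - 112, hence P = 27 and Q = 23.
The new curves are Qd = 229 - 6P (demand) and Qs = 5P - 112 (supply).
Clearing the new market: 229 - 6P = 5P - 112, so P = 31 and Q = 43.

31.00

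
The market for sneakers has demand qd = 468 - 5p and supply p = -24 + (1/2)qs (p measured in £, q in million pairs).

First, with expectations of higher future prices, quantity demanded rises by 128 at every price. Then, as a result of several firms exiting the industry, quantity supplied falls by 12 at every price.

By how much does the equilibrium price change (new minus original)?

+20

Initially, 468 - 5p = 2p + 48, so 420 = 7p and p = 60, q = 168.
With the change applied: demand qd = 596 - 5p, supply qs = 2p + 36.
New equilibrium: 596 - 5p = 2p + 36 ⇒ 560 = 7p ⇒ p = 80, q = 196.
Δp = 80 − 60 = +20.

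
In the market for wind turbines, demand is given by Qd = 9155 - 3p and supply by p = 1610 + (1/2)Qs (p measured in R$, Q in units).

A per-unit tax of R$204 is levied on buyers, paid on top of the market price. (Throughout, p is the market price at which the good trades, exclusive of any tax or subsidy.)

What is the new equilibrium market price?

2352.6

Solve the original market: 9155 - 3p = 2p - 3220, hence p = 2475 and Q = 1730.
Since buyers pay the price plus the tax, the effective demand curve becomes Qd = 8543 - 3p.
Setting them equal: 8543 - 3p = 2p - 3220 → 11763 = 5p, so p = 2352.6 and Q = 1485.2.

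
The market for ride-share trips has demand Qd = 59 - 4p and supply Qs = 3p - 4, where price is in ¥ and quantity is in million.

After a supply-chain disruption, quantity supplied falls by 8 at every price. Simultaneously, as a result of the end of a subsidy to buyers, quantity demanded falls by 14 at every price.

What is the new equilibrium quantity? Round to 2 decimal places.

12.43

Solve the original market: 59 - 4p = 3p - 4, hence p = 9 and Q = 23.
The new curves are Qd = 45 - 4p (demand) and Qs = 3p - 12 (supply).
Clearing the new market: 45 - 4p = 3p - 12, so p = 57/7 ≈ 8.1429 and Q = 87/7 ≈ 12.4286.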